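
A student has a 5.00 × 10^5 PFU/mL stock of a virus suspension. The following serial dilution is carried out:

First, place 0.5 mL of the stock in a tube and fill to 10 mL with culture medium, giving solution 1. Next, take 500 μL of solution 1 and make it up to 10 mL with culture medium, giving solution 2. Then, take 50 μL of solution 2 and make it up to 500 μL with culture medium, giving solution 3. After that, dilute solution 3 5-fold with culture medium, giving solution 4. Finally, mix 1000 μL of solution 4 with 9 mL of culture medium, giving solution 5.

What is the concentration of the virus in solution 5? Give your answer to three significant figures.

2.50 PFU/mL

Step 1: 0.5 mL brought to 10 mL → factor 10/0.5 = 20
Step 2: 500 μL brought to 10 mL → factor 10000/500 = 20
Step 3: 50 μL brought to 500 μL → factor 500/50 = 10
Step 4: 5-fold → factor 5
Step 5: 1000 μL + 9 mL = 10000 μL total → factor 10000/1000 = 10
Overall dilution factor = 20 × 20 × 10 × 5 × 10 = 2 × 10^5
Final = 5.00 × 10^5 PFU/mL / 2 × 10^5 = 2.50 PFU/mL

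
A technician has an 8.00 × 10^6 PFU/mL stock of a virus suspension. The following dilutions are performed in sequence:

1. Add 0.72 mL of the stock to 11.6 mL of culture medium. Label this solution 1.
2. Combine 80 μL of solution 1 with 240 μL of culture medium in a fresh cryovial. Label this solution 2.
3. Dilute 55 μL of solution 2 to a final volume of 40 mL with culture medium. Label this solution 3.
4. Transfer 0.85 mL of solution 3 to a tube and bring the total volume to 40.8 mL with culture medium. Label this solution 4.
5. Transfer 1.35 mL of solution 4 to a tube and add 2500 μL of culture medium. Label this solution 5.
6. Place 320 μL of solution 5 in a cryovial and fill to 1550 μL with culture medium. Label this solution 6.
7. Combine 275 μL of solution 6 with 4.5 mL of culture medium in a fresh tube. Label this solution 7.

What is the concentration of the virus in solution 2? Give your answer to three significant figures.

1.17 × 10^5 PFU/mL

Step 1: 0.72 mL + 11.6 mL = 12.32 mL total → factor 12.32/0.72 = 17.111
Step 2: 80 μL + 240 μL = 320 μL total → factor 320/80 = 4
Dilution factor through solution 2 = 17.111 × 4 = 68.444
[solution 2] = 8.00 × 10^6 PFU/mL / 68.444 = 1.17 × 10^5 PFU/mL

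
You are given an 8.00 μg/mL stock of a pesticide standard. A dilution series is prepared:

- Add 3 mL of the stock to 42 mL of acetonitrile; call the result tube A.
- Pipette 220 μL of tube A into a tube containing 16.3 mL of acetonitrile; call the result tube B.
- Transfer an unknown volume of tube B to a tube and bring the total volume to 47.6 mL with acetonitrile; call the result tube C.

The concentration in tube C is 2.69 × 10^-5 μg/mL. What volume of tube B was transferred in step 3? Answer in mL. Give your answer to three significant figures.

Step 1: 3 mL + 42 mL = 45 mL total → factor 45/3 = 15
Step 2: 220 μL + 16.3 mL = 16520 μL total → factor 16520/220 = 75.091
Step 3: v brought to 47.6 mL → factor = 47.6 mL/v
Product of known-step factors = 1126.4
Overall factor = 8.00 μg/mL / (2.69 × 10^-5 μg/mL) = 2.974 × 10^5
Step-3 factor = 2.974 × 10^5 / 1126.4 = 264.03
v = 47.6 mL / 264.03 = 0.180 mL

0.180 mL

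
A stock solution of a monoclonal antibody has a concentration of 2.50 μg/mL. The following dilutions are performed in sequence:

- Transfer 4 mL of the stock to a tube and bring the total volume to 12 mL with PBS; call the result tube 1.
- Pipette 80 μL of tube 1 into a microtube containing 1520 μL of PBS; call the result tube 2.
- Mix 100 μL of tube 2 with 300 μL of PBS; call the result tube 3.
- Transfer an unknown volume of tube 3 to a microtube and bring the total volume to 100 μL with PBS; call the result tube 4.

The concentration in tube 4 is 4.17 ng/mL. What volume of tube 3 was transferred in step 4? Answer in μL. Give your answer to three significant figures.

40.0 μL

Step 1: 4 mL brought to 12 mL → factor 12/4 = 3
Step 2: 80 μL + 1520 μL = 1600 μL total → factor 1600/80 = 20
Step 3: 100 μL + 300 μL = 400 μL total → factor 400/100 = 4
Step 4: v brought to 100 μL → factor = 100 μL/v
Product of known-step factors = 240
Overall factor = 2.50 μg/mL / (4.17 ng/mL) = 599.52
Step-4 factor = 599.52 / 240 = 2.498
v = 100 μL / 2.498 = 40.0 μL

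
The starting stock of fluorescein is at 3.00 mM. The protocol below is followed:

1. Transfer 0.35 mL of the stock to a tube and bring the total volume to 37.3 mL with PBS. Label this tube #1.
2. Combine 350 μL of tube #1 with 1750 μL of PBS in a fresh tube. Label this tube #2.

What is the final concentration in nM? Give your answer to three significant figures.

4.69 × 10^3 nM

Step 1: 0.35 mL brought to 37.3 mL → factor 37.3/0.35 = 106.57
Step 2: 350 μL + 1750 μL = 2100 μL total → factor 2100/350 = 6
Overall dilution factor = 106.57 × 6 = 639.43
Final = 3.00 mM / 639.43 = 0.004692 mM = 4.69 × 10^3 nM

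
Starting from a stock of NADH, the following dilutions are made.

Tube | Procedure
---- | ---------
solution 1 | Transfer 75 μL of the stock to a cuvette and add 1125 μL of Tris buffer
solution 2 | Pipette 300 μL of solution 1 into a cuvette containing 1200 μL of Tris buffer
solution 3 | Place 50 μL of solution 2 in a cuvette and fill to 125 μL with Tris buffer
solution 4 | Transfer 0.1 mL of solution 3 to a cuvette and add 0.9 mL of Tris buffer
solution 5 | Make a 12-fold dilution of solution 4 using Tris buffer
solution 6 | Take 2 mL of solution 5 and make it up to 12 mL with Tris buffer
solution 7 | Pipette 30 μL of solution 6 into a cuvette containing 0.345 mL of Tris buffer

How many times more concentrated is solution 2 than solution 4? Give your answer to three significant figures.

25.0

Step 1: 75 μL + 1125 μL = 1200 μL total → factor 1200/75 = 16
Step 2: 300 μL + 1200 μL = 1500 μL total → factor 1500/300 = 5
Step 3: 50 μL brought to 125 μL → factor 125/50 = 2.5
Step 4: 0.1 mL + 0.9 mL = 1 mL total → factor 1/0.1 = 10
Dilution factor to solution 2 = 80; to solution 4 = 2000
[solution 2]/[solution 4] = (factor to solution 4)/(factor to solution 2) = 2000/80 = 25.0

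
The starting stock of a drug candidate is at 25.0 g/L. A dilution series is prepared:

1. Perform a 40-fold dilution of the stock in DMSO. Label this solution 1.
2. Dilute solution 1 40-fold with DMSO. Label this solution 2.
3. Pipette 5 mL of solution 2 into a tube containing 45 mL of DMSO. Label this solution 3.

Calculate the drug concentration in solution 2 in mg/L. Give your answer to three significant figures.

15.6 mg/L

Step 1: 40-fold → factor 40
Step 2: 40-fold → factor 40
Dilution factor through solution 2 = 40 × 40 = 1600
[solution 2] = 25.0 g/L / 1600 = 0.01562 g/L = 15.6 mg/L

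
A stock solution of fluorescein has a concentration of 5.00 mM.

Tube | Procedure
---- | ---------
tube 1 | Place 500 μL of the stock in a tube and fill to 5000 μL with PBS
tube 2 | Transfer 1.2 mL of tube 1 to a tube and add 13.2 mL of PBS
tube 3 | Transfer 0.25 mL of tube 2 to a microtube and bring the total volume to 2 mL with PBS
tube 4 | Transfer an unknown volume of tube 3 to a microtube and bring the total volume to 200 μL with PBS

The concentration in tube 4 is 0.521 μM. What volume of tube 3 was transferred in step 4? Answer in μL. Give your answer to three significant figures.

Step 1: 500 μL brought to 5000 μL → factor 5000/500 = 10
Step 2: 1.2 mL + 13.2 mL = 14.4 mL total → factor 14.4/1.2 = 12
Step 3: 0.25 mL brought to 2 mL → factor 2/0.25 = 8
Step 4: v brought to 200 μL → factor = 200 μL/v
Product of known-step factors = 960
Overall factor = 5.00 mM / (0.521 μM) = 9596.9
Step-4 factor = 9596.9 / 960 = 9.9968
v = 200 μL / 9.9968 = 20.0 μL

20.0 μL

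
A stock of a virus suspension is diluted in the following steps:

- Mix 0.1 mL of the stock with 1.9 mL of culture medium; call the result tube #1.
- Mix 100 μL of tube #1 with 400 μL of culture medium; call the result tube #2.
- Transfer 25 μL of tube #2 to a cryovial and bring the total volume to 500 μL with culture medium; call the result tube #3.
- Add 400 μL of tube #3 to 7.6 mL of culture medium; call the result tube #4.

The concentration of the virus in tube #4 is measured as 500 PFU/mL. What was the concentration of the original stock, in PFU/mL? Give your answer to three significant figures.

Step 1: 0.1 mL + 1.9 mL = 2 mL total → factor 2/0.1 = 20
Step 2: 100 μL + 400 μL = 500 μL total → factor 500/100 = 5
Step 3: 25 μL brought to 500 μL → factor 500/25 = 20
Step 4: 400 μL + 7.6 mL = 8000 μL total → factor 8000/400 = 20
Overall dilution factor = 20 × 5 × 20 × 20 = 40000
Stock = 500 PFU/mL × 40000 = 2.00 × 10^7 PFU/mL

2.00 × 10^7 PFU/mL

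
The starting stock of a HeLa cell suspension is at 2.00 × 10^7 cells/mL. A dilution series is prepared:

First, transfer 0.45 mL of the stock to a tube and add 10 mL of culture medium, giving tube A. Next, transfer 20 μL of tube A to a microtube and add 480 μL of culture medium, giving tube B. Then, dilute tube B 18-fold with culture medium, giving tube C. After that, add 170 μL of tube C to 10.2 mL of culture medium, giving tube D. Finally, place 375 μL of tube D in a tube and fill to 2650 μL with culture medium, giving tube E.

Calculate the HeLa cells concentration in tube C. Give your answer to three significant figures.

1.91 × 10^3 cells/mL

Step 1: 0.45 mL + 10 mL = 10.45 mL total → factor 10.45/0.45 = 23.222
Step 2: 20 μL + 480 μL = 500 μL total → factor 500/20 = 25
Step 3: 18-fold → factor 18
Dilution factor through tube C = 23.222 × 25 × 18 = 10450
[tube C] = 2.00 × 10^7 cells/mL / 10450 = 1.91 × 10^3 cells/mL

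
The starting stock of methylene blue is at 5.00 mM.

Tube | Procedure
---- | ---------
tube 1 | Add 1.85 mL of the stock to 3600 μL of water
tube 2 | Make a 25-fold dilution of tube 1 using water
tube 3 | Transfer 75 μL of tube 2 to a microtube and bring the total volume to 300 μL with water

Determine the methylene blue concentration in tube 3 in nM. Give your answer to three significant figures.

Step 1: 1.85 mL + 3600 μL = 5.45 mL total → factor 5.45/1.85 = 2.9459
Step 2: 25-fold → factor 25
Step 3: 75 μL brought to 300 μL → factor 300/75 = 4
Overall dilution factor = 2.9459 × 25 × 4 = 294.59
Final = 5.00 mM / 294.59 = 0.01697 mM = 1.70 × 10^4 nM

1.70 × 10^4 nM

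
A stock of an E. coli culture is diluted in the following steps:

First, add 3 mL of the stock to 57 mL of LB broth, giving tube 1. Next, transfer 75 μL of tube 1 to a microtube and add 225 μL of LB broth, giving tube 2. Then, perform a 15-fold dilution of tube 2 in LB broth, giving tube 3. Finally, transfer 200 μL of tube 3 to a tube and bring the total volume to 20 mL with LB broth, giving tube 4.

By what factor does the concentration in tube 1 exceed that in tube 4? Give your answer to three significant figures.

6.00 × 10^3

Step 1: 3 mL + 57 mL = 60 mL total → factor 60/3 = 20
Step 2: 75 μL + 225 μL = 300 μL total → factor 300/75 = 4
Step 3: 15-fold → factor 15
Step 4: 200 μL brought to 20 mL → factor 20000/200 = 100
Dilution factor to tube 1 = 20; to tube 4 = 1.2 × 10^5
[tube 1]/[tube 4] = (factor to tube 4)/(factor to tube 1) = 1.2 × 10^5/20 = 6.00 × 10^3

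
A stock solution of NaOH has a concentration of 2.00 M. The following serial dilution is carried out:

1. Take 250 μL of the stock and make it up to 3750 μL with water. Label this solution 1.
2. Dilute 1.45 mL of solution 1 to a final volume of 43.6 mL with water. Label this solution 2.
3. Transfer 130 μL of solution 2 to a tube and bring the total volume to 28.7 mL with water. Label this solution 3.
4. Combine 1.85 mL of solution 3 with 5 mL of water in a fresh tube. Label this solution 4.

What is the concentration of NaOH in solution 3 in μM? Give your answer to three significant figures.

Step 1: 250 μL brought to 3750 μL → factor 3750/250 = 15
Step 2: 1.45 mL brought to 43.6 mL → factor 43.6/1.45 = 30.069
Step 3: 130 μL brought to 28.7 mL → factor 28700/130 = 220.77
Dilution factor through solution 3 = 15 × 30.069 × 220.77 = 99575
[solution 3] = 2.00 M / 99575 = 2.009 × 10^-5 M = 20.1 μM

20.1 μM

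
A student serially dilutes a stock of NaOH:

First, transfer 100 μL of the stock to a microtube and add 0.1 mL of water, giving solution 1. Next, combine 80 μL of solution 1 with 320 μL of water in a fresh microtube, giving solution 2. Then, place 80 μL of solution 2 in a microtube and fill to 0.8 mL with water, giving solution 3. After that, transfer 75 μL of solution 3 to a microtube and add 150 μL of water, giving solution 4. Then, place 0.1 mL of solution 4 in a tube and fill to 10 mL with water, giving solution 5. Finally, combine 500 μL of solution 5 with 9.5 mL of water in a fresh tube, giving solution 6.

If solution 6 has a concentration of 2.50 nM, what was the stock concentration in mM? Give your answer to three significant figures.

1.50 mM

Step 1: 100 μL + 0.1 mL = 200 μL total → factor 200/100 = 2
Step 2: 80 μL + 320 μL = 400 μL total → factor 400/80 = 5
Step 3: 80 μL brought to 0.8 mL → factor 800/80 = 10
Step 4: 75 μL + 150 μL = 225 μL total → factor 225/75 = 3
Step 5: 0.1 mL brought to 10 mL → factor 10/0.1 = 100
Step 6: 500 μL + 9.5 mL = 10000 μL total → factor 10000/500 = 20
Overall dilution factor = 2 × 5 × 10 × 3 × 100 × 20 = 6 × 10^5
Stock = 2.50 nM × 6 × 10^5 = 1.500 × 10^6 nM = 1.50 mM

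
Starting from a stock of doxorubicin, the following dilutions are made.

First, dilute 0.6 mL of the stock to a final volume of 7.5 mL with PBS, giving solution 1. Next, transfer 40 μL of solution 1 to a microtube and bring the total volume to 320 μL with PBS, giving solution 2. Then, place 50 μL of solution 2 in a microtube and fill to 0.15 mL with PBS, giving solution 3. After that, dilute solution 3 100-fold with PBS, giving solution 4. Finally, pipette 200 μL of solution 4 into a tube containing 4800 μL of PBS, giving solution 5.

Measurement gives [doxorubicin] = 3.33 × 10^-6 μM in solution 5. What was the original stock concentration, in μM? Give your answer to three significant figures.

Step 1: 0.6 mL brought to 7.5 mL → factor 7.5/0.6 = 12.5
Step 2: 40 μL brought to 320 μL → factor 320/40 = 8
Step 3: 50 μL brought to 0.15 mL → factor 150/50 = 3
Step 4: 100-fold → factor 100
Step 5: 200 μL + 4800 μL = 5000 μL total → factor 5000/200 = 25
Overall dilution factor = 12.5 × 8 × 3 × 100 × 25 = 7.5 × 10^5
Stock = 3.33 × 10^-6 μM × 7.5 × 10^5 = 2.50 μM

2.50 μM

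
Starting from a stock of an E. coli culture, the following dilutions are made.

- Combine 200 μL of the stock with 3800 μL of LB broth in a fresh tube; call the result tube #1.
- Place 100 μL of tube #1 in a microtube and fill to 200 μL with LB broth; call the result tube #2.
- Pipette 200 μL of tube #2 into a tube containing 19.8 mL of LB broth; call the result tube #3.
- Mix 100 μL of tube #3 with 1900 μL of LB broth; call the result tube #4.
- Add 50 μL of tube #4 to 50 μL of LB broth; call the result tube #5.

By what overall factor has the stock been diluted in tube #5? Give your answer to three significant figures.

Step 1: 200 μL + 3800 μL = 4000 μL total → factor 4000/200 = 20
Step 2: 100 μL brought to 200 μL → factor 200/100 = 2
Step 3: 200 μL + 19.8 mL = 20000 μL total → factor 20000/200 = 100
Step 4: 100 μL + 1900 μL = 2000 μL total → factor 2000/100 = 20
Step 5: 50 μL + 50 μL = 100 μL total → factor 100/50 = 2
Overall dilution factor = 20 × 2 × 100 × 20 × 2 = 1.6 × 10^5

1.60 × 10^5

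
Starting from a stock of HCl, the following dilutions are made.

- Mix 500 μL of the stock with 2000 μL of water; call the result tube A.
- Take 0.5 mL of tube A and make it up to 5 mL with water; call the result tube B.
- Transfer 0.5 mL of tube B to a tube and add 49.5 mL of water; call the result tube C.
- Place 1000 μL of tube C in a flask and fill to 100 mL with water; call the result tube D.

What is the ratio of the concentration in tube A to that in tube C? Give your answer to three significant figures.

Step 1: 500 μL + 2000 μL = 2500 μL total → factor 2500/500 = 5
Step 2: 0.5 mL brought to 5 mL → factor 5/0.5 = 10
Step 3: 0.5 mL + 49.5 mL = 50 mL total → factor 50/0.5 = 100
Dilution factor to tube A = 5; to tube C = 5000
[tube A]/[tube C] = (factor to tube C)/(factor to tube A) = 5000/5 = 1.00 × 10^3

1.00 × 10^3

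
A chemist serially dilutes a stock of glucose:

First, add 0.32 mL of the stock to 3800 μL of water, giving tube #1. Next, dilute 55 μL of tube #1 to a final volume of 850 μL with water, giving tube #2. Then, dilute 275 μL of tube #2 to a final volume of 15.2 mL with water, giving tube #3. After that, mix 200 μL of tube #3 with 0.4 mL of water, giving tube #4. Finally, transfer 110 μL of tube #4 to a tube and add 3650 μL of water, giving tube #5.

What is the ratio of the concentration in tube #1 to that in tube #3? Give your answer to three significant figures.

854

Step 1: 0.32 mL + 3800 μL = 4.12 mL total → factor 4.12/0.32 = 12.875
Step 2: 55 μL brought to 850 μL → factor 850/55 = 15.455
Step 3: 275 μL brought to 15.2 mL → factor 15200/275 = 55.273
Dilution factor to tube #1 = 12.875; to tube #3 = 10998
[tube #1]/[tube #3] = (factor to tube #3)/(factor to tube #1) = 10998/12.875 = 854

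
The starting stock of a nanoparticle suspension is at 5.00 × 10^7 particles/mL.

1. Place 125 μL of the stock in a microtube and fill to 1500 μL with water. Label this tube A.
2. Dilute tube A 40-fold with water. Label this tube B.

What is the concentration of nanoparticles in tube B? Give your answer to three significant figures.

Step 1: 125 μL brought to 1500 μL → factor 1500/125 = 12
Step 2: 40-fold → factor 40
Overall dilution factor = 12 × 40 = 480
Final = 5.00 × 10^7 particles/mL / 480 = 1.04 × 10^5 particles/mL

1.04 × 10^5 particles/mL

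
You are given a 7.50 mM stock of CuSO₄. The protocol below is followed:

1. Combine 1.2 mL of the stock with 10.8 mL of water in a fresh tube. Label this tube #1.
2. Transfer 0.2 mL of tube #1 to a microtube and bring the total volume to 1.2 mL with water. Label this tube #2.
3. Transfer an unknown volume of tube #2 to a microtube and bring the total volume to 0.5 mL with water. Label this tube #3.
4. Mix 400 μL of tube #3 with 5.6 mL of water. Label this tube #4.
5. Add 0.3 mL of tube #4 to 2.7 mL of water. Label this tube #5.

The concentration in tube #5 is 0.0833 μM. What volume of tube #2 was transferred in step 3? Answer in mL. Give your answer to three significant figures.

Step 1: 1.2 mL + 10.8 mL = 12 mL total → factor 12/1.2 = 10
Step 2: 0.2 mL brought to 1.2 mL → factor 1.2/0.2 = 6
Step 3: v brought to 0.5 mL → factor = 0.5 mL/v
Step 4: 400 μL + 5.6 mL = 6000 μL total → factor 6000/400 = 15
Step 5: 0.3 mL + 2.7 mL = 3 mL total → factor 3/0.3 = 10
Product of known-step factors = 9000
Overall factor = 7.50 mM / (0.0833 μM) = 90036
Step-3 factor = 90036 / 9000 = 10.004
v = 0.5 mL / 10.004 = 0.0500 mL

0.0500 mL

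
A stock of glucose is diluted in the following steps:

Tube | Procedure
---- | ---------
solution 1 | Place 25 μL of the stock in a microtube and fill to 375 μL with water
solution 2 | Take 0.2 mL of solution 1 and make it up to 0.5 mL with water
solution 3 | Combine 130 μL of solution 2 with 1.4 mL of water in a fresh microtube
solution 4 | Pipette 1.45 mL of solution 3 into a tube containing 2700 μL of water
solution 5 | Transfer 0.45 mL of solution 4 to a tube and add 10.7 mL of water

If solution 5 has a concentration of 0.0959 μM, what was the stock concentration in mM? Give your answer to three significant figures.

Step 1: 25 μL brought to 375 μL → factor 375/25 = 15
Step 2: 0.2 mL brought to 0.5 mL → factor 0.5/0.2 = 2.5
Step 3: 130 μL + 1.4 mL = 1530 μL total → factor 1530/130 = 11.769
Step 4: 1.45 mL + 2700 μL = 4.15 mL total → factor 4.15/1.45 = 2.8621
Step 5: 0.45 mL + 10.7 mL = 11.15 mL total → factor 11.15/0.45 = 24.778
Overall dilution factor = 15 × 2.5 × 11.769 × 2.8621 × 24.778 = 31298
Stock = 0.0959 μM × 31298 = 3002 μM = 3.00 mM

3.00 mM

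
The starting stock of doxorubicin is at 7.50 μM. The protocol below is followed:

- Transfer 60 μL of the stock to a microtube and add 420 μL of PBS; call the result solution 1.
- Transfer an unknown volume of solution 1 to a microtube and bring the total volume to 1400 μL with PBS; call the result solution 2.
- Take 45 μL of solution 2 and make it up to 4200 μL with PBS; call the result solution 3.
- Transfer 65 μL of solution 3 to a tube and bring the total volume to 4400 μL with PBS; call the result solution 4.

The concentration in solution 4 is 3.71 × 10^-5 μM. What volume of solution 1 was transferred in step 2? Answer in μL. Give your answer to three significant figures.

Step 1: 60 μL + 420 μL = 480 μL total → factor 480/60 = 8
Step 2: v brought to 1400 μL → factor = 1400 μL/v
Step 3: 45 μL brought to 4200 μL → factor 4200/45 = 93.333
Step 4: 65 μL brought to 4400 μL → factor 4400/65 = 67.692
Product of known-step factors = 50544
Overall factor = 7.50 μM / (3.71 × 10^-5 μM) = 2.0216 × 10^5
Step-2 factor = 2.0216 × 10^5 / 50544 = 3.9996
v = 1400 μL / 3.9996 = 350 μL

350 μL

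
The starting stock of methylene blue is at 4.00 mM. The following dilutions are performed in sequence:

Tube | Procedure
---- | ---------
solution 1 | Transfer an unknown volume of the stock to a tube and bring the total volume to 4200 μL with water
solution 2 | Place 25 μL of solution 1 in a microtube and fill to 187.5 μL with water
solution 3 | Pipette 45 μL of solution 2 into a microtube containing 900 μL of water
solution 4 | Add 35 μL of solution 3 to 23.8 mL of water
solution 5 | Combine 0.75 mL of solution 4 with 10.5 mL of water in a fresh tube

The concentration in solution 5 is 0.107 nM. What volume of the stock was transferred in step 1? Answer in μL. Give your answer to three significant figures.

Step 1: v brought to 4200 μL → factor = 4200 μL/v
Step 2: 25 μL brought to 187.5 μL → factor 187.5/25 = 7.5
Step 3: 45 μL + 900 μL = 945 μL total → factor 945/45 = 21
Step 4: 35 μL + 23.8 mL = 23835 μL total → factor 23835/35 = 681
Step 5: 0.75 mL + 10.5 mL = 11.25 mL total → factor 11.25/0.75 = 15
Product of known-step factors = 1.6089 × 10^6
Overall factor = 4.00 mM / (0.107 nM) = 3.7383 × 10^7
Step-1 factor = 3.7383 × 10^7 / 1.6089 × 10^6 = 23.236
v = 4200 μL / 23.236 = 181 μL

181 μL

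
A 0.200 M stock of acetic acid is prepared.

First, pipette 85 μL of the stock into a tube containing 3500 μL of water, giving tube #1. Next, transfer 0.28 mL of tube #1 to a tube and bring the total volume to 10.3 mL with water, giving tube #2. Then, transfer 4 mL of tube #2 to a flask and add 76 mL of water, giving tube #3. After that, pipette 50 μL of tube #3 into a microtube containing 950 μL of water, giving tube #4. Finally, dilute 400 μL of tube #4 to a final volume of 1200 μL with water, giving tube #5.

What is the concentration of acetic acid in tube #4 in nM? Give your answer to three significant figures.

322 nM

Step 1: 85 μL + 3500 μL = 3585 μL total → factor 3585/85 = 42.176
Step 2: 0.28 mL brought to 10.3 mL → factor 10.3/0.28 = 36.786
Step 3: 4 mL + 76 mL = 80 mL total → factor 80/4 = 20
Step 4: 50 μL + 950 μL = 1000 μL total → factor 1000/50 = 20
Dilution factor through tube #4 = 42.176 × 36.786 × 20 × 20 = 6.206 × 10^5
[tube #4] = 0.200 M / 6.206 × 10^5 = 3.223 × 10^-7 M = 322 nM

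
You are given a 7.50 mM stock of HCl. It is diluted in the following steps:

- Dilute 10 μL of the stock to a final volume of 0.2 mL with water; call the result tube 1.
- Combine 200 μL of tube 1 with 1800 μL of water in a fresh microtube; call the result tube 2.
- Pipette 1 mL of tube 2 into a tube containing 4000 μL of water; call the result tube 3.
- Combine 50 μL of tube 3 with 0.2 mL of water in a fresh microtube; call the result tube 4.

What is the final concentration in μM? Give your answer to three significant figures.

Step 1: 10 μL brought to 0.2 mL → factor 200/10 = 20
Step 2: 200 μL + 1800 μL = 2000 μL total → factor 2000/200 = 10
Step 3: 1 mL + 4000 μL = 5 mL total → factor 5/1 = 5
Step 4: 50 μL + 0.2 mL = 250 μL total → factor 250/50 = 5
Overall dilution factor = 20 × 10 × 5 × 5 = 5000
Final = 7.50 mM / 5000 = 0.001500 mM = 1.50 μM

1.50 μM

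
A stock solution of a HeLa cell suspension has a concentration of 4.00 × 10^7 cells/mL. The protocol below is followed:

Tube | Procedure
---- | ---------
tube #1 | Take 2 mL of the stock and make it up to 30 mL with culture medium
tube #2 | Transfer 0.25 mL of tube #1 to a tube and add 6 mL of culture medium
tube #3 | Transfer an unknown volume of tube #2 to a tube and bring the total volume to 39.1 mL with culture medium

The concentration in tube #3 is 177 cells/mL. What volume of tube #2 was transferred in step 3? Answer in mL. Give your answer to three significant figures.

0.0649 mL

Step 1: 2 mL brought to 30 mL → factor 30/2 = 15
Step 2: 0.25 mL + 6 mL = 6.25 mL total → factor 6.25/0.25 = 25
Step 3: v brought to 39.1 mL → factor = 39.1 mL/v
Product of known-step factors = 375
Overall factor = 4.00 × 10^7 cells/mL / (177 cells/mL) = 2.2599 × 10^5
Step-3 factor = 2.2599 × 10^5 / 375 = 602.64
v = 39.1 mL / 602.64 = 0.0649 mL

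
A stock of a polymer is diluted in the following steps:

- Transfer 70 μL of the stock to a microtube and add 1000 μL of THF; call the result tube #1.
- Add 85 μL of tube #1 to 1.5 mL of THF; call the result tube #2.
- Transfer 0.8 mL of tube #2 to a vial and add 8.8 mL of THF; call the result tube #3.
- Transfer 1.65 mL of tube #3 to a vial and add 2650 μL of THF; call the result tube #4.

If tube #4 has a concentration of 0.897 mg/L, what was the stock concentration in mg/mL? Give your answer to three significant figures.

Step 1: 70 μL + 1000 μL = 1070 μL total → factor 1070/70 = 15.286
Step 2: 85 μL + 1.5 mL = 1585 μL total → factor 1585/85 = 18.647
Step 3: 0.8 mL + 8.8 mL = 9.6 mL total → factor 9.6/0.8 = 12
Step 4: 1.65 mL + 2650 μL = 4.3 mL total → factor 4.3/1.65 = 2.6061
Overall dilution factor = 15.286 × 18.647 × 12 × 2.6061 = 8913.8
Stock = 0.897 mg/L × 8913.8 = 7996 mg/L = 8.00 mg/mL

8.00 mg/mL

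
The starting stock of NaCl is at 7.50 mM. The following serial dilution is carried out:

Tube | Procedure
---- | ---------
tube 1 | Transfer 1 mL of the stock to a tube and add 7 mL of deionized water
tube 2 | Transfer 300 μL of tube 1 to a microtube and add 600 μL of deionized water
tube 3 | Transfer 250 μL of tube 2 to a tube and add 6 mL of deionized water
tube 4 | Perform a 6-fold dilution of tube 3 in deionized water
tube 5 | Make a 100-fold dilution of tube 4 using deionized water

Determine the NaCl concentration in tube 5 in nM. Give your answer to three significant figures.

20.8 nM

Step 1: 1 mL + 7 mL = 8 mL total → factor 8/1 = 8
Step 2: 300 μL + 600 μL = 900 μL total → factor 900/300 = 3
Step 3: 250 μL + 6 mL = 6250 μL total → factor 6250/250 = 25
Step 4: 6-fold → factor 6
Step 5: 100-fold → factor 100
Overall dilution factor = 8 × 3 × 25 × 6 × 100 = 3.6 × 10^5
Final = 7.50 mM / 3.6 × 10^5 = 2.083 × 10^-5 mM = 20.8 nM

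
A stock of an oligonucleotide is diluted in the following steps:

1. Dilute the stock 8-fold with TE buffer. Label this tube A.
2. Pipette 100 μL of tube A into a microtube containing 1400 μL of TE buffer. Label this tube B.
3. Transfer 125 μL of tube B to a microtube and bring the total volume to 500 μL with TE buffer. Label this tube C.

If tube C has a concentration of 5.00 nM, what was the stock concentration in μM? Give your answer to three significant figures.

2.40 μM

Step 1: 8-fold → factor 8
Step 2: 100 μL + 1400 μL = 1500 μL total → factor 1500/100 = 15
Step 3: 125 μL brought to 500 μL → factor 500/125 = 4
Overall dilution factor = 8 × 15 × 4 = 480
Stock = 5.00 nM × 480 = 2400 nM = 2.40 μM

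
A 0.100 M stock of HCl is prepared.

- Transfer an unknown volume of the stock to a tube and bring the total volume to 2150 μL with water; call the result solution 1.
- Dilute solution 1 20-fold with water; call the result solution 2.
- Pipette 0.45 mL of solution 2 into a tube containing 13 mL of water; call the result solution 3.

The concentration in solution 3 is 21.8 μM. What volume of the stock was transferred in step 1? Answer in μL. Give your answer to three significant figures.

280 μL

Step 1: v brought to 2150 μL → factor = 2150 μL/v
Step 2: 20-fold → factor 20
Step 3: 0.45 mL + 13 mL = 13.45 mL total → factor 13.45/0.45 = 29.889
Product of known-step factors = 597.78
Overall factor = 0.100 M / (21.8 μM) = 4587.2
Step-1 factor = 4587.2 / 597.78 = 7.6737
v = 2150 μL / 7.6737 = 280 μL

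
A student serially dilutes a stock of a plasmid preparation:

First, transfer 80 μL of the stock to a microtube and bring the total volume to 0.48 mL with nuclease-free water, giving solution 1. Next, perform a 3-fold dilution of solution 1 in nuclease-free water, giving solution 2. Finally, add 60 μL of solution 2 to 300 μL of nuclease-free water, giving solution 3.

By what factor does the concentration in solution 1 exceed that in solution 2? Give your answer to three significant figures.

3.00

Step 1: 80 μL brought to 0.48 mL → factor 480/80 = 6
Step 2: 3-fold → factor 3
Dilution factor to solution 1 = 6; to solution 2 = 18
[solution 1]/[solution 2] = (factor to solution 2)/(factor to solution 1) = 18/6 = 3.00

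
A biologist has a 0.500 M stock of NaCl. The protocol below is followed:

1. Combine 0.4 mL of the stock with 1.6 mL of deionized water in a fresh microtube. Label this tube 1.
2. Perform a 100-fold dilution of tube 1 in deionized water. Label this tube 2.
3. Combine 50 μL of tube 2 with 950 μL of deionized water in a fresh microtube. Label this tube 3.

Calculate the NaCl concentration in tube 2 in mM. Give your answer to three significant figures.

1.00 mM

Step 1: 0.4 mL + 1.6 mL = 2 mL total → factor 2/0.4 = 5
Step 2: 100-fold → factor 100
Dilution factor through tube 2 = 5 × 100 = 500
[tube 2] = 0.500 M / 500 = 0.001000 M = 1.00 mM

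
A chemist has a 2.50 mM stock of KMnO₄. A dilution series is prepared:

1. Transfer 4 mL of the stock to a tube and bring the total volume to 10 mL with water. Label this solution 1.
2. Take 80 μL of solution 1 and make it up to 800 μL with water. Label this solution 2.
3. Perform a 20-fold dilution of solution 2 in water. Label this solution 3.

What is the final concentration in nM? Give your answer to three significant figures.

5.00 × 10^3 nM

Step 1: 4 mL brought to 10 mL → factor 10/4 = 2.5
Step 2: 80 μL brought to 800 μL → factor 800/80 = 10
Step 3: 20-fold → factor 20
Overall dilution factor = 2.5 × 10 × 20 = 500
Final = 2.50 mM / 500 = 0.005000 mM = 5.00 × 10^3 nM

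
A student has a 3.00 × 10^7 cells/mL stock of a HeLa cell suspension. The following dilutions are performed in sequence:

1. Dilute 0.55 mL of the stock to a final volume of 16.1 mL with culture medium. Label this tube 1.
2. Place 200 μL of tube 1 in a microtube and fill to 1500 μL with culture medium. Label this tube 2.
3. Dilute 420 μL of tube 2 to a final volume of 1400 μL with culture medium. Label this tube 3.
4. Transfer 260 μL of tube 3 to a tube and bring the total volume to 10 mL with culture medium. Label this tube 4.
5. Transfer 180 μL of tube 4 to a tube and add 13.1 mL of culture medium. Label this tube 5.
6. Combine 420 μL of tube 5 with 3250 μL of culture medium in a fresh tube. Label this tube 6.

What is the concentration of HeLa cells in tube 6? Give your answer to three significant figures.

1.65 cells/mL

Step 1: 0.55 mL brought to 16.1 mL → factor 16.1/0.55 = 29.273
Step 2: 200 μL brought to 1500 μL → factor 1500/200 = 7.5
Step 3: 420 μL brought to 1400 μL → factor 1400/420 = 3.3333
Step 4: 260 μL brought to 10 mL → factor 10000/260 = 38.462
Step 5: 180 μL + 13.1 mL = 13280 μL total → factor 13280/180 = 73.778
Step 6: 420 μL + 3250 μL = 3670 μL total → factor 3670/420 = 8.7381
Overall dilution factor = 29.273 × 7.5 × 3.3333 × 38.462 × 73.778 × 8.7381 = 1.8146 × 10^7
Final = 3.00 × 10^7 cells/mL / 1.8146 × 10^7 = 1.65 cells/mL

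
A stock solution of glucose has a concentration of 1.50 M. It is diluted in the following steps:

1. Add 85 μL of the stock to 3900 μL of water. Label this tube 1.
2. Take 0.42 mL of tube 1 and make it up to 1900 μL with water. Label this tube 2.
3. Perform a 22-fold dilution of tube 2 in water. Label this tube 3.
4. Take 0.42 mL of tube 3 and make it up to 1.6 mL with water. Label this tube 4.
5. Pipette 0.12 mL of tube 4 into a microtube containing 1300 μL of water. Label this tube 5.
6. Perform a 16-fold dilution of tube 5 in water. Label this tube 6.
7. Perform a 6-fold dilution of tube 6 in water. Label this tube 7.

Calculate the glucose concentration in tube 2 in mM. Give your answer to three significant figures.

7.07 mM

Step 1: 85 μL + 3900 μL = 3985 μL total → factor 3985/85 = 46.882
Step 2: 0.42 mL brought to 1900 μL → factor 1.9/0.42 = 4.5238
Dilution factor through tube 2 = 46.882 × 4.5238 = 212.09
[tube 2] = 1.50 M / 212.09 = 0.007073 M = 7.07 mM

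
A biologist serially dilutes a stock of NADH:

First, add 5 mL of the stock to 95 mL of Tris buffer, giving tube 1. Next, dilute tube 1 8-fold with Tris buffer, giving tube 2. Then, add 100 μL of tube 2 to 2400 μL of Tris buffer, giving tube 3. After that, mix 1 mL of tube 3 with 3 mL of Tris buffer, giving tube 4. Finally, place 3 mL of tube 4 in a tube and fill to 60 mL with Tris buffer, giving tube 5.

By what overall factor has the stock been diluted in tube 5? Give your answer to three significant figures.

Step 1: 5 mL + 95 mL = 100 mL total → factor 100/5 = 20
Step 2: 8-fold → factor 8
Step 3: 100 μL + 2400 μL = 2500 μL total → factor 2500/100 = 25
Step 4: 1 mL + 3 mL = 4 mL total → factor 4/1 = 4
Step 5: 3 mL brought to 60 mL → factor 60/3 = 20
Overall dilution factor = 20 × 8 × 25 × 4 × 20 = 3.2 × 10^5

3.20 × 10^5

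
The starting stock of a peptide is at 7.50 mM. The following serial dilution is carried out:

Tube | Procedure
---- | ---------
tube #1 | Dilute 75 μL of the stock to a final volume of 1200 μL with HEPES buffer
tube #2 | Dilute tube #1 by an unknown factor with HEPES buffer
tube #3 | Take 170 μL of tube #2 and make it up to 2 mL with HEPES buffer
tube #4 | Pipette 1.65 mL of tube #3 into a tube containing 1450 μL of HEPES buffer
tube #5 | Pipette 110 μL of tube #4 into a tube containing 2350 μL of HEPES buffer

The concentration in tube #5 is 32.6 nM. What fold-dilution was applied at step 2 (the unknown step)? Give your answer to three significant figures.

29.1-fold

Step 1: 75 μL brought to 1200 μL → factor 1200/75 = 16
Step 2: unknown factor x
Step 3: 170 μL brought to 2 mL → factor 2000/170 = 11.765
Step 4: 1.65 mL + 1450 μL = 3.1 mL total → factor 3.1/1.65 = 1.8788
Step 5: 110 μL + 2350 μL = 2460 μL total → factor 2460/110 = 22.364
Product of known-step factors = 7909
Overall factor = 7.50 mM / (32.6 nM) = 2.3006 × 10^5
x = 2.3006 × 10^5 / 7909 = 29.1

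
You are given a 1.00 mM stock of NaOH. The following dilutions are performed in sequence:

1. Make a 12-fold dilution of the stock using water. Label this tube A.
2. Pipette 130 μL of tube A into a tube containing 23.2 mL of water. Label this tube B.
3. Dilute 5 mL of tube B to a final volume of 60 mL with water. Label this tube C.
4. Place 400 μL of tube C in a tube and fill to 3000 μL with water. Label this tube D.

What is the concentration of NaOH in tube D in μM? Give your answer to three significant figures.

Step 1: 12-fold → factor 12
Step 2: 130 μL + 23.2 mL = 23330 μL total → factor 23330/130 = 179.46
Step 3: 5 mL brought to 60 mL → factor 60/5 = 12
Step 4: 400 μL brought to 3000 μL → factor 3000/400 = 7.5
Overall dilution factor = 12 × 179.46 × 12 × 7.5 = 1.9382 × 10^5
Final = 1.00 mM / 1.9382 × 10^5 = 5.159 × 10^-6 mM = 0.00516 μM

0.00516 μM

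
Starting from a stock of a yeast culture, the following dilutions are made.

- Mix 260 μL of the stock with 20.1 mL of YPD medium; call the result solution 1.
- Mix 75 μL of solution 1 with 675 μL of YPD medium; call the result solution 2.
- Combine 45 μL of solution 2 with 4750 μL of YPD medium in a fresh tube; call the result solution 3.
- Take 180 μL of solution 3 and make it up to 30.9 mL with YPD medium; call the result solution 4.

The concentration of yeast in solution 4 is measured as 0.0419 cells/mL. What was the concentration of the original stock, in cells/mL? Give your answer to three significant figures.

Step 1: 260 μL + 20.1 mL = 20360 μL total → factor 20360/260 = 78.308
Step 2: 75 μL + 675 μL = 750 μL total → factor 750/75 = 10
Step 3: 45 μL + 4750 μL = 4795 μL total → factor 4795/45 = 106.56
Step 4: 180 μL brought to 30.9 mL → factor 30900/180 = 171.67
Overall dilution factor = 78.308 × 10 × 106.56 × 171.67 = 1.4324 × 10^7
Stock = 0.0419 cells/mL × 1.4324 × 10^7 = 6.00 × 10^5 cells/mL

6.00 × 10^5 cells/mL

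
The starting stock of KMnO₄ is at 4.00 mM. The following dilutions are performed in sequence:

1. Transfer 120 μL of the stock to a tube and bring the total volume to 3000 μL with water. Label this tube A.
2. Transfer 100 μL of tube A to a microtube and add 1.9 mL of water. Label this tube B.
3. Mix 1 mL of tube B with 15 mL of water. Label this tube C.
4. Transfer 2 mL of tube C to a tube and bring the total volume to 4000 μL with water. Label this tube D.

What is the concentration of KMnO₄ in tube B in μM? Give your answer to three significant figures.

8.00 μM

Step 1: 120 μL brought to 3000 μL → factor 3000/120 = 25
Step 2: 100 μL + 1.9 mL = 2000 μL total → factor 2000/100 = 20
Dilution factor through tube B = 25 × 20 = 500
[tube B] = 4.00 mM / 500 = 0.008000 mM = 8.00 μM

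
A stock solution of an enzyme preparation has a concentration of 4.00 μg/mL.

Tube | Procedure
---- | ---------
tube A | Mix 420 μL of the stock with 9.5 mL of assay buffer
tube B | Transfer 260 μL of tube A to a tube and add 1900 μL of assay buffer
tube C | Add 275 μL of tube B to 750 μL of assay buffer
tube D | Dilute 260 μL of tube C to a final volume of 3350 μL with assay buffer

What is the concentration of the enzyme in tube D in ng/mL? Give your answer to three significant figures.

0.424 ng/mL

Step 1: 420 μL + 9.5 mL = 9920 μL total → factor 9920/420 = 23.619
Step 2: 260 μL + 1900 μL = 2160 μL total → factor 2160/260 = 8.3077
Step 3: 275 μL + 750 μL = 1025 μL total → factor 1025/275 = 3.7273
Step 4: 260 μL brought to 3350 μL → factor 3350/260 = 12.885
Overall dilution factor = 23.619 × 8.3077 × 3.7273 × 12.885 = 9423.4
Final = 4.00 μg/mL / 9423.4 = 0.0004245 μg/mL = 0.424 ng/mL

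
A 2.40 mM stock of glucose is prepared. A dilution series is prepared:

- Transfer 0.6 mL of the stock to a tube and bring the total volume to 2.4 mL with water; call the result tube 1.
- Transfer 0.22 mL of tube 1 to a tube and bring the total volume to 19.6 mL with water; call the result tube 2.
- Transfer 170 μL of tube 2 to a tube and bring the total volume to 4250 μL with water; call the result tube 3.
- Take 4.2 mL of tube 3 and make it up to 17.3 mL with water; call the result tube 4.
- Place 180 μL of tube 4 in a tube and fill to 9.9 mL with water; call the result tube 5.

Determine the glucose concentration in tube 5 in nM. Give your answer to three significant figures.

Step 1: 0.6 mL brought to 2.4 mL → factor 2.4/0.6 = 4
Step 2: 0.22 mL brought to 19.6 mL → factor 19.6/0.22 = 89.091
Step 3: 170 μL brought to 4250 μL → factor 4250/170 = 25
Step 4: 4.2 mL brought to 17.3 mL → factor 17.3/4.2 = 4.119
Step 5: 180 μL brought to 9.9 mL → factor 9900/180 = 55
Overall dilution factor = 4 × 89.091 × 25 × 4.119 × 55 = 2.0183 × 10^6
Final = 2.40 mM / 2.0183 × 10^6 = 1.189 × 10^-6 mM = 1.19 nM

1.19 nM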